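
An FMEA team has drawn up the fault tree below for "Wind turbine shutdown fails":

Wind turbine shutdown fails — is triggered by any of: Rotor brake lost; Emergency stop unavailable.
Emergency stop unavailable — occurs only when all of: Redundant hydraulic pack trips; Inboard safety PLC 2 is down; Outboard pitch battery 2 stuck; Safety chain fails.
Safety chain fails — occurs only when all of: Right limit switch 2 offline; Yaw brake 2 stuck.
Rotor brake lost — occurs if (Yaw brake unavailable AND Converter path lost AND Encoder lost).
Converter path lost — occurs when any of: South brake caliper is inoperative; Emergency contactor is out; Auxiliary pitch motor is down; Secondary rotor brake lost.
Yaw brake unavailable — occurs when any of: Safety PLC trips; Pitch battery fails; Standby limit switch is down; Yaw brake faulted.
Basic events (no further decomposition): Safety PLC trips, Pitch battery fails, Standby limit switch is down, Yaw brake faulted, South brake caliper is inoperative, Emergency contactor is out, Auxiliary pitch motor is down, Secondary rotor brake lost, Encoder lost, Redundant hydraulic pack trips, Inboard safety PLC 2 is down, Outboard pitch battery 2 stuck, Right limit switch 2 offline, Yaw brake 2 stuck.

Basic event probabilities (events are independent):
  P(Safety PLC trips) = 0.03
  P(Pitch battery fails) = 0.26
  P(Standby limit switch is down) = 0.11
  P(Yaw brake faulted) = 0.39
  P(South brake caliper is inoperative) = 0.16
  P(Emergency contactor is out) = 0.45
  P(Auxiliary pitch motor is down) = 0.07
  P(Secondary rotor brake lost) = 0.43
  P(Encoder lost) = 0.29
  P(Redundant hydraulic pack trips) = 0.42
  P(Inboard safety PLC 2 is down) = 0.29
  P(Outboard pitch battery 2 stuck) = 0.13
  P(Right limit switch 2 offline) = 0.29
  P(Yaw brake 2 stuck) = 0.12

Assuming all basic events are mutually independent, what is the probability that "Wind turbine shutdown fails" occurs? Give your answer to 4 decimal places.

0.1341

P(Yaw brake unavailable) [OR] = 1 − (1−0.03) × (1−0.26) × (1−0.11) × (1−0.39) = 0.610306
P(Converter path lost) [OR] = 1 − (1−0.16) × (1−0.45) × (1−0.07) × (1−0.43) = 0.755094
P(Rotor brake lost) [AND] = 0.610306 × 0.755094 × 0.29 = 0.133643
P(Safety chain fails) [AND] = 0.29 × 0.12 = 0.034800
P(Emergency stop unavailable) [AND] = 0.42 × 0.29 × 0.13 × 0.034800 = 0.000551
P(Wind turbine shutdown fails) [OR] = 1 − (1−0.133643) × (1−0.000551) = 0.134120
Rounded to 4 decimal places: P(Wind turbine shutdown fails) ≈ 0.1341.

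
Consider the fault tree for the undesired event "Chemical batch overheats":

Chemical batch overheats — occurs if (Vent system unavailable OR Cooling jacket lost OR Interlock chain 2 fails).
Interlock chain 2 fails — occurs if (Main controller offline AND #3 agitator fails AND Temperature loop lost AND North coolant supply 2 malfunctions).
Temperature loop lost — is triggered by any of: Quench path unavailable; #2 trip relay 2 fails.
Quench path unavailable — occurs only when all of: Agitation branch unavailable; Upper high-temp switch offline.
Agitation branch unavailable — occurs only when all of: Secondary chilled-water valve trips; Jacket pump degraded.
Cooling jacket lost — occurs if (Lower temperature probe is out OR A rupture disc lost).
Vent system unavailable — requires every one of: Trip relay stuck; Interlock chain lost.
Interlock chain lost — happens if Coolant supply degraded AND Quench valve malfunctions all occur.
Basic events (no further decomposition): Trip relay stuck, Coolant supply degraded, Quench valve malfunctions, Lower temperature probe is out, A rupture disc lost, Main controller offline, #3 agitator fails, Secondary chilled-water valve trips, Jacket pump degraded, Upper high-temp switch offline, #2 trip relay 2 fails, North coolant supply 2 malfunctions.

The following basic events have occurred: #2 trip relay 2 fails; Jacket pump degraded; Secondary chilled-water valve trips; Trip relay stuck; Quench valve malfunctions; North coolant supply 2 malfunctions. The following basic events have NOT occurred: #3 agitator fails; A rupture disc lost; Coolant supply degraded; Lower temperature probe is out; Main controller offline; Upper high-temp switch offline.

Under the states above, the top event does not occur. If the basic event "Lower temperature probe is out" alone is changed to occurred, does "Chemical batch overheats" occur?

Yes

Counterfactual: set "Lower temperature probe is out" to occurred.
Interlock chain lost [AND]: Coolant supply degraded=not, Quench valve malfunctions=occurs → not all inputs occur → does not occur.
Vent system unavailable [AND]: Trip relay stuck=occurs, Interlock chain lost=not → not all inputs occur → does not occur.
Cooling jacket lost [OR]: Lower temperature probe is out=occurs, A rupture disc lost=not → at least one input occurs → occurs.
Agitation branch unavailable [AND]: Secondary chilled-water valve trips=occurs, Jacket pump degraded=occurs → all inputs occur → occurs.
Quench path unavailable [AND]: Agitation branch unavailable=occurs, Upper high-temp switch offline=not → not all inputs occur → does not occur.
Temperature loop lost [OR]: Quench path unavailable=not, #2 trip relay 2 fails=occurs → at least one input occurs → occurs.
Interlock chain 2 fails [AND]: Main controller offline=not, #3 agitator fails=not, Temperature loop lost=occurs, North coolant supply 2 malfunctions=occurs → not all inputs occur → does not occur.
Chemical batch overheats [OR]: Vent system unavailable=not, Cooling jacket lost=occurs, Interlock chain 2 fails=not → at least one input occurs → occurs.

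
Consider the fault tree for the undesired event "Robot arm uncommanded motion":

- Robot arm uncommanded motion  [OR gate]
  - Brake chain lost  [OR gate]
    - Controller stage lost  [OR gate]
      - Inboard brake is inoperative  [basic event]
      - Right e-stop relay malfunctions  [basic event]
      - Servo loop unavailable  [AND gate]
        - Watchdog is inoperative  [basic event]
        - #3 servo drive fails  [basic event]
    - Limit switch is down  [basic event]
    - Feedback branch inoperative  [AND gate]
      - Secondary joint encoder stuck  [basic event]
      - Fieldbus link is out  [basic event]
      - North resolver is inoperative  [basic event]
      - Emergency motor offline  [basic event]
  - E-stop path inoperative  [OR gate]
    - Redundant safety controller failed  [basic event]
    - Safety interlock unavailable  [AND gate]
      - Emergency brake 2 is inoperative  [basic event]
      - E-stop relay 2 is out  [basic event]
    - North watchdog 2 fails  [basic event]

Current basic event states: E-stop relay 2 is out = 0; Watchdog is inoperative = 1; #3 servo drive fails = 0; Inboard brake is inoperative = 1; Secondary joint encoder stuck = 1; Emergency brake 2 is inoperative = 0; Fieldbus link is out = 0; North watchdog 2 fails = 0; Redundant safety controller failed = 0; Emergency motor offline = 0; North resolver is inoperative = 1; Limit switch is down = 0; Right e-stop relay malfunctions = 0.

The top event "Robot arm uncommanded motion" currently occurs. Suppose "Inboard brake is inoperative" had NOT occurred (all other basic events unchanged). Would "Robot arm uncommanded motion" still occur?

Counterfactual: set "Inboard brake is inoperative" to not occurred.
Servo loop unavailable [AND]: Watchdog is inoperative=occurs, #3 servo drive fails=not → not all inputs occur → does not occur.
Controller stage lost [OR]: Inboard brake is inoperative=not, Right e-stop relay malfunctions=not, Servo loop unavailable=not → no input occurs → does not occur.
Feedback branch inoperative [AND]: Secondary joint encoder stuck=occurs, Fieldbus link is out=not, North resolver is inoperative=occurs, Emergency motor offline=not → not all inputs occur → does not occur.
Brake chain lost [OR]: Controller stage lost=not, Limit switch is down=not, Feedback branch inoperative=not → no input occurs → does not occur.
Safety interlock unavailable [AND]: Emergency brake 2 is inoperative=not, E-stop relay 2 is out=not → not all inputs occur → does not occur.
E-stop path inoperative [OR]: Redundant safety controller failed=not, Safety interlock unavailable=not, North watchdog 2 fails=not → no input occurs → does not occur.
Robot arm uncommanded motion [OR]: Brake chain lost=not, E-stop path inoperative=not → no input occurs → does not occur.

No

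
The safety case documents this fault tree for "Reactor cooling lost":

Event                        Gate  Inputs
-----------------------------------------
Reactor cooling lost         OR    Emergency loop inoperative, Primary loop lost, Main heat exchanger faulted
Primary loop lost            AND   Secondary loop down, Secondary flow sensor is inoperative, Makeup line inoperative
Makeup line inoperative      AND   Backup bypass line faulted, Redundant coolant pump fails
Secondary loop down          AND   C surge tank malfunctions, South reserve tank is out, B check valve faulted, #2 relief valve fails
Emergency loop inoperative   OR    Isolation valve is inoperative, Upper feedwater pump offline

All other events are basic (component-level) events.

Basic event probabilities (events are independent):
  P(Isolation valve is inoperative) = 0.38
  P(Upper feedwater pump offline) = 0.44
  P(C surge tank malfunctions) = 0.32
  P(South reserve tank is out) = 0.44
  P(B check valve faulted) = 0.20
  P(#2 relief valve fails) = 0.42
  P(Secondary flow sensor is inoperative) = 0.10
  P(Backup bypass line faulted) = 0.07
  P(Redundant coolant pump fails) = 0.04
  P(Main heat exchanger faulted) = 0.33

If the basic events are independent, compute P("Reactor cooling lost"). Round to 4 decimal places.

0.7674

P(Emergency loop inoperative) [OR] = 1 − (1−0.38) × (1−0.44) = 0.652800
P(Secondary loop down) [AND] = 0.32 × 0.44 × 0.20 × 0.42 = 0.011827
P(Makeup line inoperative) [AND] = 0.07 × 0.04 = 0.002800
P(Primary loop lost) [AND] = 0.011827 × 0.10 × 0.002800 = 0.000003
P(Reactor cooling lost) [OR] = 1 − (1−0.652800) × (1−0.000003) × (1−0.33) = 0.767377
Rounded to 4 decimal places: P(Reactor cooling lost) ≈ 0.7674.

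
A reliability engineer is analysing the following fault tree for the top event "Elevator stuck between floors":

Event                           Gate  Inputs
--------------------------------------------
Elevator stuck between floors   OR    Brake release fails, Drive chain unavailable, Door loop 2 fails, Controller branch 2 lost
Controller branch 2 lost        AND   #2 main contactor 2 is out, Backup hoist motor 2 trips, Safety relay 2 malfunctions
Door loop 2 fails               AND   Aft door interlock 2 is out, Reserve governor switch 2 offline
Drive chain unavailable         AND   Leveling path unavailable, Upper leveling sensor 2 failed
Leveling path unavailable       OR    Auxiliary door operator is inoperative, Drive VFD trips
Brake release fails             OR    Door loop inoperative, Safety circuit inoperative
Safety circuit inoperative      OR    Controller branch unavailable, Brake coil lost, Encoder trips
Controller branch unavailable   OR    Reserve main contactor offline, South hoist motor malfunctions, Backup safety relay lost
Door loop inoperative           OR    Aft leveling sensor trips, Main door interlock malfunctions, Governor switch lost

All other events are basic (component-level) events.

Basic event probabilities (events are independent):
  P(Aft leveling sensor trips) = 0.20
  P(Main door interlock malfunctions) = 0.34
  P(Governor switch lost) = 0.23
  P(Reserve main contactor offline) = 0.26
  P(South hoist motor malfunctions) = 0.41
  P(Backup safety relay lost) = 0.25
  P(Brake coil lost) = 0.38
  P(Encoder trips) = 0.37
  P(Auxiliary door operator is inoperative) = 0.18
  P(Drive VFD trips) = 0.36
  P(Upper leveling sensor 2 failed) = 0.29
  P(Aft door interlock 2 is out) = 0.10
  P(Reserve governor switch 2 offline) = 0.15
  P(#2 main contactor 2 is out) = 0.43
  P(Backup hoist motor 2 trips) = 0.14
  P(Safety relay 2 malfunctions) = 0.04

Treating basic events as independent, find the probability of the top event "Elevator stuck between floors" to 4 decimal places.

0.9559

P(Door loop inoperative) [OR] = 1 − (1−0.20) × (1−0.34) × (1−0.23) = 0.593440
P(Controller branch unavailable) [OR] = 1 − (1−0.26) × (1−0.41) × (1−0.25) = 0.672550
P(Safety circuit inoperative) [OR] = 1 − (1−0.672550) × (1−0.38) × (1−0.37) = 0.872098
P(Brake release fails) [OR] = 1 − (1−0.593440) × (1−0.872098) = 0.948000
P(Leveling path unavailable) [OR] = 1 − (1−0.18) × (1−0.36) = 0.475200
P(Drive chain unavailable) [AND] = 0.475200 × 0.29 = 0.137808
P(Door loop 2 fails) [AND] = 0.10 × 0.15 = 0.015000
P(Controller branch 2 lost) [AND] = 0.43 × 0.14 × 0.04 = 0.002408
P(Elevator stuck between floors) [OR] = 1 − (1−0.948000) × (1−0.137808) × (1−0.015000) × (1−0.002408) = 0.955945
Rounded to 4 decimal places: P(Elevator stuck between floors) ≈ 0.9559.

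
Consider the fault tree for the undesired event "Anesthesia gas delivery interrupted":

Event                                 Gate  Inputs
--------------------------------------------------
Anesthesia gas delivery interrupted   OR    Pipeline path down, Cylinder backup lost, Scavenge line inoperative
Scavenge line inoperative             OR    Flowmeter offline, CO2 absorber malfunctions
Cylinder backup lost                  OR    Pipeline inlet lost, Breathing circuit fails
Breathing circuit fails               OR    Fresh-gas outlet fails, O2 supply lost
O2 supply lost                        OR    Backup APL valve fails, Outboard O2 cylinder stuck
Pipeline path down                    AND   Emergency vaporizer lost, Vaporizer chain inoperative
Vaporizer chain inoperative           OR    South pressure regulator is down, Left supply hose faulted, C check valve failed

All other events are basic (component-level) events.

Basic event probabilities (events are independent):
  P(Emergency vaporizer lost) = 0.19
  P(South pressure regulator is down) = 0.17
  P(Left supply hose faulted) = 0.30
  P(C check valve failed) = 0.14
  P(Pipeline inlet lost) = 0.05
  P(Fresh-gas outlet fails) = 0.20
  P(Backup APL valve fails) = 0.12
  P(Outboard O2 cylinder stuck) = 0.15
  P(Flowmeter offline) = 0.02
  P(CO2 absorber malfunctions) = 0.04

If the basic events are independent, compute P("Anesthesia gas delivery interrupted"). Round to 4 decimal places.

P(Vaporizer chain inoperative) [OR] = 1 − (1−0.17) × (1−0.30) × (1−0.14) = 0.500340
P(Pipeline path down) [AND] = 0.19 × 0.500340 = 0.095065
P(O2 supply lost) [OR] = 1 − (1−0.12) × (1−0.15) = 0.252000
P(Breathing circuit fails) [OR] = 1 − (1−0.20) × (1−0.252000) = 0.401600
P(Cylinder backup lost) [OR] = 1 − (1−0.05) × (1−0.401600) = 0.431520
P(Scavenge line inoperative) [OR] = 1 − (1−0.02) × (1−0.04) = 0.059200
P(Anesthesia gas delivery interrupted) [OR] = 1 − (1−0.095065) × (1−0.431520) × (1−0.059200) = 0.516017
Rounded to 4 decimal places: P(Anesthesia gas delivery interrupted) ≈ 0.5160.

0.5160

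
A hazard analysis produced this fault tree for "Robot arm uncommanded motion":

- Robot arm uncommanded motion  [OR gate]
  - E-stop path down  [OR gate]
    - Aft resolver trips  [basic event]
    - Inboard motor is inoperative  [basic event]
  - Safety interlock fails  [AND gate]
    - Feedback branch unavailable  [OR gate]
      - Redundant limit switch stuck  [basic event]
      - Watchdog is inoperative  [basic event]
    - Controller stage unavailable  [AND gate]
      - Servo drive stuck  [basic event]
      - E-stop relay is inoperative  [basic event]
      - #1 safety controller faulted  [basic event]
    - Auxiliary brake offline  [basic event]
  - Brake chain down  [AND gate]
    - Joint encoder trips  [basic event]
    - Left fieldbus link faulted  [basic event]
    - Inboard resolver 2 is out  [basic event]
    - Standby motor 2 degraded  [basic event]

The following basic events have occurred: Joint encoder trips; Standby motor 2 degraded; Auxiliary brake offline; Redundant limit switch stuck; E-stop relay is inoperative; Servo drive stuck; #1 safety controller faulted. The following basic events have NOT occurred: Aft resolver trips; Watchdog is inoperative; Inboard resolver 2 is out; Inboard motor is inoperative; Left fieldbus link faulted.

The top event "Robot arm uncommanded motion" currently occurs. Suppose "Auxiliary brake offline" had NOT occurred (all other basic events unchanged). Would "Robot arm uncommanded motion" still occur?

No

Counterfactual: set "Auxiliary brake offline" to not occurred.
E-stop path down [OR]: Aft resolver trips=not, Inboard motor is inoperative=not → no input occurs → does not occur.
Feedback branch unavailable [OR]: Redundant limit switch stuck=occurs, Watchdog is inoperative=not → at least one input occurs → occurs.
Controller stage unavailable [AND]: Servo drive stuck=occurs, E-stop relay is inoperative=occurs, #1 safety controller faulted=occurs → all inputs occur → occurs.
Safety interlock fails [AND]: Feedback branch unavailable=occurs, Controller stage unavailable=occurs, Auxiliary brake offline=not → not all inputs occur → does not occur.
Brake chain down [AND]: Joint encoder trips=occurs, Left fieldbus link faulted=not, Inboard resolver 2 is out=not, Standby motor 2 degraded=occurs → not all inputs occur → does not occur.
Robot arm uncommanded motion [OR]: E-stop path down=not, Safety interlock fails=not, Brake chain down=not → no input occurs → does not occur.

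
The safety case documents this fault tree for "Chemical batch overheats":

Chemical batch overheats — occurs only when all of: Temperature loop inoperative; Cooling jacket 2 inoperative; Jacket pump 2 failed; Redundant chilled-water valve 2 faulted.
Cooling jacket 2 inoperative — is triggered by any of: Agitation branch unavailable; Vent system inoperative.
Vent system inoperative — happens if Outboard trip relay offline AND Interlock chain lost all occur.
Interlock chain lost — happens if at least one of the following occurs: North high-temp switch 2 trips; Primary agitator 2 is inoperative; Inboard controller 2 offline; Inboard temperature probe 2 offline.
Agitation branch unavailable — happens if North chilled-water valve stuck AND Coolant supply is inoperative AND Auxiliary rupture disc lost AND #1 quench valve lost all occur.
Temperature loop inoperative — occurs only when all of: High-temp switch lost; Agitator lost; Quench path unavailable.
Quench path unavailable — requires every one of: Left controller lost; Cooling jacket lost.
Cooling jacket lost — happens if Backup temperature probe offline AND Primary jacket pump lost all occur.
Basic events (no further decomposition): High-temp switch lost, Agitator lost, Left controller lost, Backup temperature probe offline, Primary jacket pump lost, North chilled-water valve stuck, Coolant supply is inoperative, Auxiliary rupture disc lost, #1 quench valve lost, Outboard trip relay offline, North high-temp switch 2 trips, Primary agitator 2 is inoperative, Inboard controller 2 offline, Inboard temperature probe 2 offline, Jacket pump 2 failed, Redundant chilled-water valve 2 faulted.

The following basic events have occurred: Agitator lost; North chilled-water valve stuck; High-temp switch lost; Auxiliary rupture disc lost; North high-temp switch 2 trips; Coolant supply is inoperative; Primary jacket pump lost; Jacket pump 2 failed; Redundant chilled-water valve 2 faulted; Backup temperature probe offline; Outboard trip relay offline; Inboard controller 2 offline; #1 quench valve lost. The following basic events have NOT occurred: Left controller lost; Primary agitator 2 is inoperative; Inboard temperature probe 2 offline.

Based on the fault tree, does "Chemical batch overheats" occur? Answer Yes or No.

Cooling jacket lost [AND]: Backup temperature probe offline=occurs, Primary jacket pump lost=occurs → all inputs occur → occurs.
Quench path unavailable [AND]: Left controller lost=not, Cooling jacket lost=occurs → not all inputs occur → does not occur.
Temperature loop inoperative [AND]: High-temp switch lost=occurs, Agitator lost=occurs, Quench path unavailable=not → not all inputs occur → does not occur.
Agitation branch unavailable [AND]: North chilled-water valve stuck=occurs, Coolant supply is inoperative=occurs, Auxiliary rupture disc lost=occurs, #1 quench valve lost=occurs → all inputs occur → occurs.
Interlock chain lost [OR]: North high-temp switch 2 trips=occurs, Primary agitator 2 is inoperative=not, Inboard controller 2 offline=occurs, Inboard temperature probe 2 offline=not → at least one input occurs → occurs.
Vent system inoperative [AND]: Outboard trip relay offline=occurs, Interlock chain lost=occurs → all inputs occur → occurs.
Cooling jacket 2 inoperative [OR]: Agitation branch unavailable=occurs, Vent system inoperative=occurs → at least one input occurs → occurs.
Chemical batch overheats [AND]: Temperature loop inoperative=not, Cooling jacket 2 inoperative=occurs, Jacket pump 2 failed=occurs, Redundant chilled-water valve 2 faulted=occurs → not all inputs occur → does not occur.

No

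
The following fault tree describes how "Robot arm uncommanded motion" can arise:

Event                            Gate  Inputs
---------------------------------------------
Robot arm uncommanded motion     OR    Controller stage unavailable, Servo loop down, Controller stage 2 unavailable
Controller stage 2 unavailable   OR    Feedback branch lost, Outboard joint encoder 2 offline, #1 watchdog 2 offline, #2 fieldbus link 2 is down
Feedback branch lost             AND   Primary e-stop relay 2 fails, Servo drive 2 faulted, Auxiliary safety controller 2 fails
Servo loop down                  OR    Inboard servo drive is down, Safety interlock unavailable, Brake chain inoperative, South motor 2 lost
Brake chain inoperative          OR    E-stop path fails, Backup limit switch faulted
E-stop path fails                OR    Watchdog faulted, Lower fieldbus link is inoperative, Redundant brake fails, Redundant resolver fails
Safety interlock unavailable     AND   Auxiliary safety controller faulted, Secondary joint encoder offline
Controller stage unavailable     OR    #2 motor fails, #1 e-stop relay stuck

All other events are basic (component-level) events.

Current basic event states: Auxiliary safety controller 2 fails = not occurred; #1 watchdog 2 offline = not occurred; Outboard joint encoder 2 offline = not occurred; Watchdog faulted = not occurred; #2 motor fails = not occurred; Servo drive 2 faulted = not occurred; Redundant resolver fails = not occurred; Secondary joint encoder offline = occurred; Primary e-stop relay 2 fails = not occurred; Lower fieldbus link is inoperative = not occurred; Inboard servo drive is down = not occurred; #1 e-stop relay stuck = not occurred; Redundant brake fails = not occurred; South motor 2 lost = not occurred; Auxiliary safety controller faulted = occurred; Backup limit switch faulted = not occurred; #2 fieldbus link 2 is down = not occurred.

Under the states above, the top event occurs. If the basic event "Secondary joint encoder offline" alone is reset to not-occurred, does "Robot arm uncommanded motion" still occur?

Counterfactual: set "Secondary joint encoder offline" to not occurred.
Controller stage unavailable [OR]: #2 motor fails=not, #1 e-stop relay stuck=not → no input occurs → does not occur.
Safety interlock unavailable [AND]: Auxiliary safety controller faulted=occurs, Secondary joint encoder offline=not → not all inputs occur → does not occur.
E-stop path fails [OR]: Watchdog faulted=not, Lower fieldbus link is inoperative=not, Redundant brake fails=not, Redundant resolver fails=not → no input occurs → does not occur.
Brake chain inoperative [OR]: E-stop path fails=not, Backup limit switch faulted=not → no input occurs → does not occur.
Servo loop down [OR]: Inboard servo drive is down=not, Safety interlock unavailable=not, Brake chain inoperative=not, South motor 2 lost=not → no input occurs → does not occur.
Feedback branch lost [AND]: Primary e-stop relay 2 fails=not, Servo drive 2 faulted=not, Auxiliary safety controller 2 fails=not → not all inputs occur → does not occur.
Controller stage 2 unavailable [OR]: Feedback branch lost=not, Outboard joint encoder 2 offline=not, #1 watchdog 2 offline=not, #2 fieldbus link 2 is down=not → no input occurs → does not occur.
Robot arm uncommanded motion [OR]: Controller stage unavailable=not, Servo loop down=not, Controller stage 2 unavailable=not → no input occurs → does not occur.

No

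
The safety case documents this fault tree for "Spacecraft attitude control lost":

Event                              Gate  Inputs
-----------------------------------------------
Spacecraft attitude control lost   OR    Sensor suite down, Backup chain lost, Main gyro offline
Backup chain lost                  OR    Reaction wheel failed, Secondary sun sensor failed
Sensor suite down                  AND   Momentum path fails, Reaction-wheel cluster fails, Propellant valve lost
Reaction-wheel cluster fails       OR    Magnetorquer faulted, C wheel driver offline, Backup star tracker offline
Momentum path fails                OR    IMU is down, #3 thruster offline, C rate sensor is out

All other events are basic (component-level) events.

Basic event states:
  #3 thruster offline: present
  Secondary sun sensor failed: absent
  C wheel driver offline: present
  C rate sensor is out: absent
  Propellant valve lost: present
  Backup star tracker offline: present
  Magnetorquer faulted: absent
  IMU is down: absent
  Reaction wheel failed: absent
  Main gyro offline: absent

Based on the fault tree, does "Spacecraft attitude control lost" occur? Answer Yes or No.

Yes

Momentum path fails [OR]: IMU is down=not, #3 thruster offline=occurs, C rate sensor is out=not → at least one input occurs → occurs.
Reaction-wheel cluster fails [OR]: Magnetorquer faulted=not, C wheel driver offline=occurs, Backup star tracker offline=occurs → at least one input occurs → occurs.
Sensor suite down [AND]: Momentum path fails=occurs, Reaction-wheel cluster fails=occurs, Propellant valve lost=occurs → all inputs occur → occurs.
Backup chain lost [OR]: Reaction wheel failed=not, Secondary sun sensor failed=not → no input occurs → does not occur.
Spacecraft attitude control lost [OR]: Sensor suite down=occurs, Backup chain lost=not, Main gyro offline=not → at least one input occurs → occurs.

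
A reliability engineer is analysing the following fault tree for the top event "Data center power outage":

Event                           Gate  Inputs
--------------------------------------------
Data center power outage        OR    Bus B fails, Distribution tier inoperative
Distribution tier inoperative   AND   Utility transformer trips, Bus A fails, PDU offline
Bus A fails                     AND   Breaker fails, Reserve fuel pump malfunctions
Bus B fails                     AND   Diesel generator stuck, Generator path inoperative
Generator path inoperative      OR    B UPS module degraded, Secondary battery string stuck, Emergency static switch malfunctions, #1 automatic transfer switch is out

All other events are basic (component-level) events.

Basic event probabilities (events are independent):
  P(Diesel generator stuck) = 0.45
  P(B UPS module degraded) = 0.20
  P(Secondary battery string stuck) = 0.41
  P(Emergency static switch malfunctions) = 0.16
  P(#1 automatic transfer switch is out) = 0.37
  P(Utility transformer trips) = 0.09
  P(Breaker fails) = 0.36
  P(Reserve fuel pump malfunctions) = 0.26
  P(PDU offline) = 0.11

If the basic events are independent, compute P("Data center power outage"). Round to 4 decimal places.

0.3382

P(Generator path inoperative) [OR] = 1 − (1−0.20) × (1−0.41) × (1−0.16) × (1−0.37) = 0.750218
P(Bus B fails) [AND] = 0.45 × 0.750218 = 0.337598
P(Bus A fails) [AND] = 0.36 × 0.26 = 0.093600
P(Distribution tier inoperative) [AND] = 0.09 × 0.093600 × 0.11 = 0.000927
P(Data center power outage) [OR] = 1 − (1−0.337598) × (1−0.000927) = 0.338212
Rounded to 4 decimal places: P(Data center power outage) ≈ 0.3382.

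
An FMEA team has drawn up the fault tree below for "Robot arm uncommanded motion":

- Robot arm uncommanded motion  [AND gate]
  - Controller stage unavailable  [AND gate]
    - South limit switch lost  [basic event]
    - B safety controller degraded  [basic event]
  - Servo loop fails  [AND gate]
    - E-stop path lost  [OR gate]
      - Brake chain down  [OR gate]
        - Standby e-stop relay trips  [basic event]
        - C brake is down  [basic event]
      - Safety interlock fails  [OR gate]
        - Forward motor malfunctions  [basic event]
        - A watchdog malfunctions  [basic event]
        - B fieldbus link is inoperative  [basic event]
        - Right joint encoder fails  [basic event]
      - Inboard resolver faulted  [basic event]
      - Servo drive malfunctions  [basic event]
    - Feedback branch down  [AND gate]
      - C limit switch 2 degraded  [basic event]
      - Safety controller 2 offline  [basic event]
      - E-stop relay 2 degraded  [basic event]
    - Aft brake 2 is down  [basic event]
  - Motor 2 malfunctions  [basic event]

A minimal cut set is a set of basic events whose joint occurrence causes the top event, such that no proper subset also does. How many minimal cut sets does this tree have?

Controller stage unavailable [AND]: one cut set from each child combined → 1 × 1 = 1 cut set(s).
Brake chain down [OR]: union of children's cut sets → 2 cut set(s).
Safety interlock fails [OR]: union of children's cut sets → 4 cut set(s).
E-stop path lost [OR]: union of children's cut sets → 8 cut set(s).
Feedback branch down [AND]: one cut set from each child combined → 1 × 1 × 1 = 1 cut set(s).
Servo loop fails [AND]: one cut set from each child combined → 8 × 1 × 1 = 8 cut set(s).
Robot arm uncommanded motion [AND]: one cut set from each child combined → 1 × 8 × 1 = 8 cut set(s).
Minimal cut sets: {Aft brake 2 is down, B safety controller degraded, C limit switch 2 degraded, E-stop relay 2 degraded, Motor 2 malfunctions, Safety controller 2 offline, South limit switch lost, Standby e-stop relay trips}; {Aft brake 2 is down, B safety controller degraded, C brake is down, C limit switch 2 degraded, E-stop relay 2 degraded, Motor 2 malfunctions, Safety controller 2 offline, South limit switch lost}; {Aft brake 2 is down, B safety controller degraded, C limit switch 2 degraded, E-stop relay 2 degraded, Forward motor malfunctions, Motor 2 malfunctions, Safety controller 2 offline, South limit switch lost}; {A watchdog malfunctions, Aft brake 2 is down, B safety controller degraded, C limit switch 2 degraded, E-stop relay 2 degraded, Motor 2 malfunctions, Safety controller 2 offline, South limit switch lost}; {Aft brake 2 is down, B fieldbus link is inoperative, B safety controller degraded, C limit switch 2 degraded, E-stop relay 2 degraded, Motor 2 malfunctions, Safety controller 2 offline, South limit switch lost}; {Aft brake 2 is down, B safety controller degraded, C limit switch 2 degraded, E-stop relay 2 degraded, Motor 2 malfunctions, Right joint encoder fails, Safety controller 2 offline, South limit switch lost}; {Aft brake 2 is down, B safety controller degraded, C limit switch 2 degraded, E-stop relay 2 degraded, Inboard resolver faulted, Motor 2 malfunctions, Safety controller 2 offline, South limit switch lost}; {Aft brake 2 is down, B safety controller degraded, C limit switch 2 degraded, E-stop relay 2 degraded, Motor 2 malfunctions, Safety controller 2 offline, Servo drive malfunctions, South limit switch lost}.

8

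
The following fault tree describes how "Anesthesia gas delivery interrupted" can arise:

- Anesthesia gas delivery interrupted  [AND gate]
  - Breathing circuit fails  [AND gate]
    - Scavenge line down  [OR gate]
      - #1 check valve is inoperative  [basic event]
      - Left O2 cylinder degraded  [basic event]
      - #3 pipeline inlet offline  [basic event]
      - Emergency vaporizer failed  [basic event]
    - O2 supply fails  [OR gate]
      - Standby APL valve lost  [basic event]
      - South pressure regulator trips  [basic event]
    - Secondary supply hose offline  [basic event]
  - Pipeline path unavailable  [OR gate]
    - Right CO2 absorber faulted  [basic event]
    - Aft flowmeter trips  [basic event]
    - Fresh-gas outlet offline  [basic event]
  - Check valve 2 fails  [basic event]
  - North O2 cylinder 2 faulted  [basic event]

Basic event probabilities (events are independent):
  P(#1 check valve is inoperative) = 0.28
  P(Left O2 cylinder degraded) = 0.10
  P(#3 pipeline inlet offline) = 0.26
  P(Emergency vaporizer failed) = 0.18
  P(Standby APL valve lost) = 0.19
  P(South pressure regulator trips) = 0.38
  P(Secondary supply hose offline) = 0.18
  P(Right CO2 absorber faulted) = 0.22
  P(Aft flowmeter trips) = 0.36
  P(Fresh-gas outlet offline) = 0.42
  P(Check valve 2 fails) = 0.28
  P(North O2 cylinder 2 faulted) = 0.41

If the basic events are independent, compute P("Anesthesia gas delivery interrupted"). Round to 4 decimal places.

P(Scavenge line down) [OR] = 1 − (1−0.28) × (1−0.10) × (1−0.26) × (1−0.18) = 0.606794
P(O2 supply fails) [OR] = 1 − (1−0.19) × (1−0.38) = 0.497800
P(Breathing circuit fails) [AND] = 0.606794 × 0.497800 × 0.18 = 0.054371
P(Pipeline path unavailable) [OR] = 1 − (1−0.22) × (1−0.36) × (1−0.42) = 0.710464
P(Anesthesia gas delivery interrupted) [AND] = 0.054371 × 0.710464 × 0.28 × 0.41 = 0.004435
Rounded to 4 decimal places: P(Anesthesia gas delivery interrupted) ≈ 0.0044.

0.0044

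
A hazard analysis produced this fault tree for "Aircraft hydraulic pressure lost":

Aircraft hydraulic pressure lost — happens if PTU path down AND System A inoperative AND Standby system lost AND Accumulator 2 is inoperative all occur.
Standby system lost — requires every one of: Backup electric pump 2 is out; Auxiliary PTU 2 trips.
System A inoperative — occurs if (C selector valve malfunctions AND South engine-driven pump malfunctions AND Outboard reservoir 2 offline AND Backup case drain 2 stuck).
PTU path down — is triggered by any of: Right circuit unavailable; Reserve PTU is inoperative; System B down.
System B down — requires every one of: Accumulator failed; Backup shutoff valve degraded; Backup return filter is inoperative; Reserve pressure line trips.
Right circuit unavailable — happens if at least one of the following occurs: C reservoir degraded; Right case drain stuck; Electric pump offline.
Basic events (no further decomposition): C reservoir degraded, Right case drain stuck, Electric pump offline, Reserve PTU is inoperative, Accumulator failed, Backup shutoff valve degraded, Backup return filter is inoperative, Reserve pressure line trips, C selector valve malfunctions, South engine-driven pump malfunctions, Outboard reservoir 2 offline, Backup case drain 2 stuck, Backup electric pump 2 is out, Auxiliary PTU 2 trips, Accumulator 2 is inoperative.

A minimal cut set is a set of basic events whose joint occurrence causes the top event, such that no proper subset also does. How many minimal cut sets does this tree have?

5

Right circuit unavailable [OR]: union of children's cut sets → 3 cut set(s).
System B down [AND]: one cut set from each child combined → 1 × 1 × 1 × 1 = 1 cut set(s).
PTU path down [OR]: union of children's cut sets → 5 cut set(s).
System A inoperative [AND]: one cut set from each child combined → 1 × 1 × 1 × 1 = 1 cut set(s).
Standby system lost [AND]: one cut set from each child combined → 1 × 1 = 1 cut set(s).
Aircraft hydraulic pressure lost [AND]: one cut set from each child combined → 5 × 1 × 1 × 1 = 5 cut set(s).
Minimal cut sets: {Accumulator 2 is inoperative, Auxiliary PTU 2 trips, Backup case drain 2 stuck, Backup electric pump 2 is out, C reservoir degraded, C selector valve malfunctions, Outboard reservoir 2 offline, South engine-driven pump malfunctions}; {Accumulator 2 is inoperative, Auxiliary PTU 2 trips, Backup case drain 2 stuck, Backup electric pump 2 is out, C selector valve malfunctions, Outboard reservoir 2 offline, Right case drain stuck, South engine-driven pump malfunctions}; {Accumulator 2 is inoperative, Auxiliary PTU 2 trips, Backup case drain 2 stuck, Backup electric pump 2 is out, C selector valve malfunctions, Electric pump offline, Outboard reservoir 2 offline, South engine-driven pump malfunctions}; {Accumulator 2 is inoperative, Auxiliary PTU 2 trips, Backup case drain 2 stuck, Backup electric pump 2 is out, C selector valve malfunctions, Outboard reservoir 2 offline, Reserve PTU is inoperative, South engine-driven pump malfunctions}; {Accumulator 2 is inoperative, Accumulator failed, Auxiliary PTU 2 trips, Backup case drain 2 stuck, Backup electric pump 2 is out, Backup return filter is inoperative, Backup shutoff valve degraded, C selector valve malfunctions, Outboard reservoir 2 offline, Reserve pressure line trips, South engine-driven pump malfunctions}.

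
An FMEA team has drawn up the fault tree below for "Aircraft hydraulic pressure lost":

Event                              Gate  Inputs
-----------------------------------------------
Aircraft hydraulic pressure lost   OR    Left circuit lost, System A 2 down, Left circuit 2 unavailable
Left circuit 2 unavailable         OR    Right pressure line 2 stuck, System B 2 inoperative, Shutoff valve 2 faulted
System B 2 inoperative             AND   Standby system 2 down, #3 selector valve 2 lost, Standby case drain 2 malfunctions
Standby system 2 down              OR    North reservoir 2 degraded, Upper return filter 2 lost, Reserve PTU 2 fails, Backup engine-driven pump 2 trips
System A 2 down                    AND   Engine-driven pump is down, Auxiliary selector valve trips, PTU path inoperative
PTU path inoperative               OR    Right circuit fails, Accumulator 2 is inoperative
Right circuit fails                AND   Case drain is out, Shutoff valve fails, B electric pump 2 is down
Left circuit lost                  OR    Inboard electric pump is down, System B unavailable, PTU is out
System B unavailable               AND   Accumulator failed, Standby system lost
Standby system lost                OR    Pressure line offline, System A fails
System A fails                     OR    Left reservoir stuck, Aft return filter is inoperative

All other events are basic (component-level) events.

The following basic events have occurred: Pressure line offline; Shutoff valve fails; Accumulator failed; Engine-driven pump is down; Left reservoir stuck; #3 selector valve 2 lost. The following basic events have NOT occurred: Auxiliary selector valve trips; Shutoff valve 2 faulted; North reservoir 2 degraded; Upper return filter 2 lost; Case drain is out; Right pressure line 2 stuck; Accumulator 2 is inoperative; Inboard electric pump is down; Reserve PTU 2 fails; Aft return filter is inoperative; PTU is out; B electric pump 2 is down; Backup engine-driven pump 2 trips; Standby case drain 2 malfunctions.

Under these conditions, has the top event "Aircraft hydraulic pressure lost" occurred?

System A fails [OR]: Left reservoir stuck=occurs, Aft return filter is inoperative=not → at least one input occurs → occurs.
Standby system lost [OR]: Pressure line offline=occurs, System A fails=occurs → at least one input occurs → occurs.
System B unavailable [AND]: Accumulator failed=occurs, Standby system lost=occurs → all inputs occur → occurs.
Left circuit lost [OR]: Inboard electric pump is down=not, System B unavailable=occurs, PTU is out=not → at least one input occurs → occurs.
Right circuit fails [AND]: Case drain is out=not, Shutoff valve fails=occurs, B electric pump 2 is down=not → not all inputs occur → does not occur.
PTU path inoperative [OR]: Right circuit fails=not, Accumulator 2 is inoperative=not → no input occurs → does not occur.
System A 2 down [AND]: Engine-driven pump is down=occurs, Auxiliary selector valve trips=not, PTU path inoperative=not → not all inputs occur → does not occur.
Standby system 2 down [OR]: North reservoir 2 degraded=not, Upper return filter 2 lost=not, Reserve PTU 2 fails=not, Backup engine-driven pump 2 trips=not → no input occurs → does not occur.
System B 2 inoperative [AND]: Standby system 2 down=not, #3 selector valve 2 lost=occurs, Standby case drain 2 malfunctions=not → not all inputs occur → does not occur.
Left circuit 2 unavailable [OR]: Right pressure line 2 stuck=not, System B 2 inoperative=not, Shutoff valve 2 faulted=not → no input occurs → does not occur.
Aircraft hydraulic pressure lost [OR]: Left circuit lost=occurs, System A 2 down=not, Left circuit 2 unavailable=not → at least one input occurs → occurs.

Yes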